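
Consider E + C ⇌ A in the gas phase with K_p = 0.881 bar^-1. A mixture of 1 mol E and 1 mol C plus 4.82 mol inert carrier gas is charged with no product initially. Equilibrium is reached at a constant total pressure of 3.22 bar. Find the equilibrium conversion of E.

X = 0.246

Basis: 1 mol E initially; let X = conversion of E. Extent ξ = X.
Mole table: n_E = 1 − X; n_C = 1 − X; n_A = X; n_I = 4.82 (inert).
n_T = Σnᵢ = 6.82 − X.
y_i = n_i/n_T, p_i = y_i·P. K_p = p_A / (p_E p_C).
Setting this equal to 0.881 bar^-1 and taking the physical root (0 < X < 1) gives X = 0.246.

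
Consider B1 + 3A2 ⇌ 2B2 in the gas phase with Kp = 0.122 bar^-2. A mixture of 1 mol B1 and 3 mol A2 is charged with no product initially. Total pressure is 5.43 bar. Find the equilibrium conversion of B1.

Basis: 1 mol B1 initially; let X = conversion of B1. Extent ξ = X.
Species balance: n_B1 = 1 − X; n_A2 = 3 − 3X; n_B2 = 2X.
n_T = Σnᵢ = 4 − 2X.
Mole fractions y_i = n_i/n_T; Kp = p_B2^2 / (p_B1 p_A2^3) with p_i = y_i·P.
Setting this equal to 0.122 bar^-2 and taking the physical root (0 < X < 1) gives X = 0.463.

X = 0.463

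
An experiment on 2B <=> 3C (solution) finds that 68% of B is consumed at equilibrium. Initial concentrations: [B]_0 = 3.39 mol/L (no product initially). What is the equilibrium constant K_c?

Let X = conversion of B.
Concentrations: [B] = 3.39 − 3.39X; [C] = 5.08X.
At X = 0.68: [B] = 1.08, [C] = 3.46.
K_c = [C]^3 / ([B]^2) = 35.1 mol/L.

K_c = 35.1 mol/L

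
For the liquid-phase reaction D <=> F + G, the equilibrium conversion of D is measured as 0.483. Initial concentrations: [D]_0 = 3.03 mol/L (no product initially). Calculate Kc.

Kc = 1.37 mol/L

Let X = conversion of D.
Concentrations: [D] = 3.03 − 3.03X; [F] = 3.03X; [G] = 3.03X.
At X = 0.483: [D] = 1.57, [F] = 1.46, [G] = 1.46.
Kc = [F] [G] / ([D]) = 1.37 mol/L.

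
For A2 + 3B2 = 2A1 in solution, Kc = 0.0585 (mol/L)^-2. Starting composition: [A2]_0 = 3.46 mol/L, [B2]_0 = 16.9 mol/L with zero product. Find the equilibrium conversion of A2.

Let X = conversion of A2; extent ξ = 3.46·X mol/L.
Concentrations: [A2] = 3.46 − 3.46X; [B2] = 16.9 − 10.4X; [A1] = 6.92X.
Kc = [A1]^2 / ([A2] [B2]^3).
Equating to 0.0585 (mol/L)^-2: the physical root is X = 0.784.

X = 0.784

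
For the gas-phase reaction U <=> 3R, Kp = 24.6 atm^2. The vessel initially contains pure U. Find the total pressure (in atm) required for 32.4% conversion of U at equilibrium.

P = 7.01 atm

Take 1 mol U as basis and let X be its fractional conversion, so ξ = X.
Species balance: n_U = 1 − X; n_R = 3X.
Total moles n_T = 1 + 2X.
Kp = p_R^3 / (p_U) with p_i = (n_i/n_T)·P.
At X = 0.324: the mole-fraction product g(X) = Π y_i^ν_i = 0.5002. Since Kp = g(X)·P^{2}, P = (Kp/g)^(1/2) = (24.6/0.5002)^(1/2) = 7.01 atm.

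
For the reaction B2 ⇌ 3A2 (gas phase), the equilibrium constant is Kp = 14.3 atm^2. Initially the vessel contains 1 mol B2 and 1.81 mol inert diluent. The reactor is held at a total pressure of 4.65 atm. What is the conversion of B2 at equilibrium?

X = 0.552

Take 1 mol B2 as basis and let X be its fractional conversion, so ξ = X.
At extent ξ: n_B2 = 1 − X; n_A2 = 3X; n_I = 1.81 (inert).
n_T = Σnᵢ = 2.81 + 2X.
Mole fractions y_i = n_i/n_T; Kp = p_A2^3 / (p_B2) with p_i = y_i·P.
Equating to 14.3 atm^2 and solving on 0 < X < 1: X = 0.552.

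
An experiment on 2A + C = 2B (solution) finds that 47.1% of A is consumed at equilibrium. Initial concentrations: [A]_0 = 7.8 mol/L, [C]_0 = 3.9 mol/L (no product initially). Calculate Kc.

Let X = conversion of A.
Concentrations: [A] = 7.8 − 7.8X; [C] = 3.9 − 3.9X; [B] = 7.8X.
At X = 0.471: [A] = 4.13, [C] = 2.06, [B] = 3.67.
Kc = [B]^2 / ([A]^2 [C]) = 0.384 L/mol.

Kc = 0.384 L/mol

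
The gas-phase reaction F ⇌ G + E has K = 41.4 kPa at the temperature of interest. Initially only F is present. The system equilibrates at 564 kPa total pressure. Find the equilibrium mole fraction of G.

y_G = 0.207

Let X = conversion of F (basis 1 mol F); extent of reaction ξ = X.
Moles: n_F = 1 − X; n_G = X; n_E = X.
Total moles n_T = 1 + X.
y_i = n_i/n_T, p_i = y_i·P. K = p_G p_E / (p_F).
Setting this equal to 41.4 kPa and taking the physical root (0 < X < 1) gives X = 0.262.
Then n_G = 0.262, n_T = 1.26, so y_G = 0.207.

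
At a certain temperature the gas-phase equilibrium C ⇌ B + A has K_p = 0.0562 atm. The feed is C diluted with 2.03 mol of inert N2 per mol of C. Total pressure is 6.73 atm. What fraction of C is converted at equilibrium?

Let X = conversion of C (basis 1 mol C); extent of reaction ξ = X.
Moles: n_C = 1 − X; n_B = X; n_A = X; n_I = 2.03 (inert).
n_T = Σnᵢ = 3.03 + X.
Mole fractions y_i = n_i/n_T; K_p = p_B p_A / (p_C) with p_i = y_i·P.
Setting this equal to 0.0562 atm and taking the physical root (0 < X < 1) gives X = 0.150.

X = 0.150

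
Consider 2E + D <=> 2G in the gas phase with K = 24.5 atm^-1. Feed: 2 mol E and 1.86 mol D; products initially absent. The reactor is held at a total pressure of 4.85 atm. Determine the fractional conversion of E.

X = 0.863

Basis: 2 mol E initially; let X = conversion of E. Extent ξ = X.
At extent ξ: n_E = 2 − 2X; n_D = 1.86 − X; n_G = 2X.
Summing: n_T = 3.86 − X.
Mole fractions y_i = n_i/n_T; K = p_G^2 / (p_E^2 p_D) with p_i = y_i·P.
Setting this equal to 24.5 atm^-1 and taking the physical root (0 < X < 1) gives X = 0.863.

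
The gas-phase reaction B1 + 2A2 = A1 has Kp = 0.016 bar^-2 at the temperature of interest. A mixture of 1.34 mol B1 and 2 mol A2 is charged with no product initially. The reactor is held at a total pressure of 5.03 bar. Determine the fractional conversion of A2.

X = 0.151

Basis: 2 mol A2 initially; let X = conversion of A2. Extent ξ = X.
Moles: n_B1 = 1.34 − X; n_A2 = 2 − 2X; n_A1 = X.
Summing: n_T = 3.34 − 2X.
With p_i = (n_i/n_T)P, Kp = p_A1 / (p_B1 p_A2^2).
Equating to 0.016 bar^-2 and solving on 0 < X < 1: X = 0.151.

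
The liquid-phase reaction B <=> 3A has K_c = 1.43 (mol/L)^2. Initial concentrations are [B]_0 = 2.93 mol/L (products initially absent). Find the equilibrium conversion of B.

X = 0.172

Let X = conversion of B; extent ξ = 2.93·X mol/L.
Concentrations: [B] = 2.93 − 2.93X; [A] = 8.79X.
K_c = [A]^3 / ([B]).
This equals 1.43 at X = 0.172 (the root in 0 < X < 1).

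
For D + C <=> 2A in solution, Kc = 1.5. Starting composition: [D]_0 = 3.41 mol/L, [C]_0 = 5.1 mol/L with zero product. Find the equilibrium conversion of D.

Let X = conversion of D; extent ξ = 3.41·X mol/L.
Concentrations: [D] = 3.41 − 3.41X; [C] = 5.1 − 3.41X; [A] = 6.82X.
Kc = [A]^2 / ([D] [C]).
Setting equal to 1.5 and solving for X on (0,1) gives X = 0.459.

X = 0.459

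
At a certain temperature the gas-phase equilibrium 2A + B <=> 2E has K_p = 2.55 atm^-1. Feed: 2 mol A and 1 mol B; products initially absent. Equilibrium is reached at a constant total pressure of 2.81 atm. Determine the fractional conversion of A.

Let X = conversion of A (basis 2 mol A); extent of reaction ξ = X.
At extent ξ: n_A = 2 − 2X; n_B = 1 − X; n_E = 2X.
n_T = Σnᵢ = 3 − X.
y_i = n_i/n_T, p_i = y_i·P. K_p = p_E^2 / (p_A^2 p_B).
This yields a degree-3 equation in X; solving on (0,1), X = 0.537.

X = 0.537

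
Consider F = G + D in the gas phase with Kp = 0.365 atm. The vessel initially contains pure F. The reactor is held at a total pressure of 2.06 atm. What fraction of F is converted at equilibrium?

Take 1 mol F as basis and let X be its fractional conversion, so ξ = X.
Species balance: n_F = 1 − X; n_G = X; n_D = X.
n_T = Σnᵢ = 1 + X.
y_i = n_i/n_T, p_i = y_i·P. Kp = p_G p_D / (p_F).
Substituting and setting equal to 0.365 atm gives a polynomial in X; the root in (0,1) is X = 0.388.

X = 0.388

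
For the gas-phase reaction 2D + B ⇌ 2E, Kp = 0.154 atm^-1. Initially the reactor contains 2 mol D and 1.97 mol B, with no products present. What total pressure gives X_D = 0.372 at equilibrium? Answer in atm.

P = 5.13 atm

Let X = conversion of D (basis 2 mol D); extent of reaction ξ = X.
Species balance: n_D = 2 − 2X; n_B = 1.97 − X; n_E = 2X.
n_T = Σnᵢ = 3.97 − X.
Kp = p_E^2 / (p_D^2 p_B) with p_i = (n_i/n_T)·P.
At X = 0.372: the mole-fraction product g(X) = Π y_i^ν_i = 0.79. Since Kp = g(X)·P^{-1}, P = (g/Kp)^(1/1) = (0.79/0.154)^(1/1) = 5.13 atm.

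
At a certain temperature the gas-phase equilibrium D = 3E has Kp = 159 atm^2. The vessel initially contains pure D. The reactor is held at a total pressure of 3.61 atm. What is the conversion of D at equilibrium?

Let X = conversion of D (basis 1 mol D); extent of reaction ξ = X.
At extent ξ: n_D = 1 − X; n_E = 3X.
Summing: n_T = 1 + 2X.
y_i = n_i/n_T, p_i = y_i·P. Kp = p_E^3 / (p_D).
Setting this equal to 159 atm^2 and taking the physical root (0 < X < 1) gives X = 0.824.

X = 0.824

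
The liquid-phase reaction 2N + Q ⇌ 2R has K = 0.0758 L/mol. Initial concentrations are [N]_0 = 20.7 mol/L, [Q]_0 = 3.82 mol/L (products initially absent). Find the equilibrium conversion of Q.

X = 0.652

Let X = conversion of Q; extent ξ = 3.82·X mol/L.
Concentrations: [N] = 20.7 − 7.64X; [Q] = 3.82 − 3.82X; [R] = 7.64X.
K = [R]^2 / ([N]^2 [Q]).
Setting equal to 0.0758 and solving for X on (0,1) gives X = 0.652.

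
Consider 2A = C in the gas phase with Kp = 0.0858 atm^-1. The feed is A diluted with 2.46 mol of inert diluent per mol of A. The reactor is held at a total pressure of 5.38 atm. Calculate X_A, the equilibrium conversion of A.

X = 0.183

Basis: 1 mol A initially; let X = conversion of A. Extent ξ = 0.5X.
Species balance: n_A = 1 − X; n_C = 0.5X; n_I = 2.46 (inert).
Total moles n_T = 3.46 − 0.5X.
With p_i = (n_i/n_T)P, Kp = p_C / (p_A^2).
Substituting and setting equal to 0.0858 atm^-1 gives a polynomial in X; the root in (0,1) is X = 0.183.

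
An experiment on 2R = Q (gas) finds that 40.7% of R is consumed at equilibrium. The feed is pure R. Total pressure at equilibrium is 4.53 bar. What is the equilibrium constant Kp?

Kp = 0.102 bar^-1

Let X = conversion of R (basis 1 mol R); extent of reaction ξ = 0.5X.
At extent ξ: n_R = 1 − X; n_Q = 0.5X.
Summing: n_T = 1 − 0.5X.
At X = 0.407: n_R = 0.593, n_Q = 0.203, n_T = 0.796.
p_i = (n_i/n_T)·P. Kp = p_Q / (p_R^2) = 0.102 bar^-1.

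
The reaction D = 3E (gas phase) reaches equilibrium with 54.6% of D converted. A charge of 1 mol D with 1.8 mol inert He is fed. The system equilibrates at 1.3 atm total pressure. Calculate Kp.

Kp = 1.08 atm^2

Let X = conversion of D (basis 1 mol D); extent of reaction ξ = X.
Mole table: n_D = 1 − X; n_E = 3X; n_I = 1.8 (inert).
n_T = Σnᵢ = 2.8 + 2X.
At X = 0.546: n_D = 0.454, n_E = 1.64, n_T = 3.89.
p_i = (n_i/n_T)·P. Kp = p_E^3 / (p_D) = 1.08 atm^2.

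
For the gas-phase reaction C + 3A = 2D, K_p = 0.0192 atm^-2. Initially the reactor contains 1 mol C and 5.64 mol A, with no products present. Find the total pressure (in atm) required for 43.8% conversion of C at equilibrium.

P = 5.4 atm

Take 1 mol C as basis and let X be its fractional conversion, so ξ = X.
Mole table: n_C = 1 − X; n_A = 5.64 − 3X; n_D = 2X.
Summing: n_T = 6.64 − 2X.
K_p = p_D^2 / (p_C p_A^3) with p_i = (n_i/n_T)·P.
At X = 0.438: the mole-fraction product g(X) = Π y_i^ν_i = 0.5604. Since K_p = g(X)·P^{-2}, P = (g/K_p)^(1/2) = (0.5604/0.0192)^(1/2) = 5.4 atm.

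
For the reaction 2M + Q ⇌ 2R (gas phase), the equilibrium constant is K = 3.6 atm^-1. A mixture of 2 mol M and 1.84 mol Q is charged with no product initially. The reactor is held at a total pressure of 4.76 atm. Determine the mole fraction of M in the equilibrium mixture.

Basis: 2 mol M initially; let X = conversion of M. Extent ξ = X.
At extent ξ: n_M = 2 − 2X; n_Q = 1.84 − X; n_R = 2X.
Summing: n_T = 3.84 − X.
Mole fractions y_i = n_i/n_T; K = p_R^2 / (p_M^2 p_Q) with p_i = y_i·P.
Setting this equal to 3.6 atm^-1 and taking the physical root (0 < X < 1) gives X = 0.713.
Then n_M = 0.574, n_T = 3.13, so y_M = 0.184.

y_M = 0.184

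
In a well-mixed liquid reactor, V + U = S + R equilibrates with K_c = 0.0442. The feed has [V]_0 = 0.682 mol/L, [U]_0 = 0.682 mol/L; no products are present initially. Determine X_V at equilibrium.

X = 0.174

Let X = conversion of V; extent ξ = 0.682·X mol/L.
Concentrations: [V] = 0.682 − 0.682X; [U] = 0.682 − 0.682X; [S] = 0.682X; [R] = 0.682X.
K_c = [S] [R] / ([V] [U]).
Solving K_c = 0.0442 for X ∈ (0,1): X = 0.174.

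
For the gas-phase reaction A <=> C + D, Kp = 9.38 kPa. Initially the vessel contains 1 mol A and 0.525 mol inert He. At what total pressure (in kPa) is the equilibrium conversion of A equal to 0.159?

Take 1 mol A as basis and let X be its fractional conversion, so ξ = X.
Mole table: n_A = 1 − X; n_C = X; n_D = X; n_I = 0.525 (inert).
n_T = Σnᵢ = 1.52 + X.
Kp = p_C p_D / (p_A) with p_i = (n_i/n_T)·P.
At X = 0.159: the mole-fraction product g(X) = Π y_i^ν_i = 0.01785. Since Kp = g(X)·P^{1}, P = (Kp/g)^(1/1) = (9.38/0.01785)^(1/1) = 525 kPa.

P = 525 kPa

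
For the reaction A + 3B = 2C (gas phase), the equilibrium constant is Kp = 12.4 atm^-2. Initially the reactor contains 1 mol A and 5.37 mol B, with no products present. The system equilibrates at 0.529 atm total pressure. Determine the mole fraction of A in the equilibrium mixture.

y_A = 0.067

Basis: 1 mol A initially; let X = conversion of A. Extent ξ = X.
Mole table: n_A = 1 − X; n_B = 5.37 − 3X; n_C = 2X.
n_T = Σnᵢ = 6.37 − 2X.
y_i = n_i/n_T, p_i = y_i·P. Kp = p_C^2 / (p_A p_B^3).
This yields a degree-4 equation in X; solving on (0,1), X = 0.664.
Then n_A = 0.336, n_T = 5.04, so y_A = 0.067.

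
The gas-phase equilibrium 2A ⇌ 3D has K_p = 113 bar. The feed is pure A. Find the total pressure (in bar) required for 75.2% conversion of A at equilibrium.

P = 6.66 bar

Basis: 1 mol A initially; let X = conversion of A. Extent ξ = 0.5X.
Mole table: n_A = 1 − X; n_D = 1.5X.
Total moles n_T = 1 + 0.5X.
K_p = p_D^3 / (p_A^2) with p_i = (n_i/n_T)·P.
At X = 0.752: the mole-fraction product g(X) = Π y_i^ν_i = 16.96. Since K_p = g(X)·P^{1}, P = (K_p/g)^(1/1) = (113/16.96)^(1/1) = 6.66 bar.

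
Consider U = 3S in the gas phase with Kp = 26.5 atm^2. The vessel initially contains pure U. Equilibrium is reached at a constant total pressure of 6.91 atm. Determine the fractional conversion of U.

X = 0.337

Basis: 1 mol U initially; let X = conversion of U. Extent ξ = X.
Mole table: n_U = 1 − X; n_S = 3X.
Summing: n_T = 1 + 2X.
With p_i = (n_i/n_T)P, Kp = p_S^3 / (p_U).
This yields a degree-3 equation in X; solving on (0,1), X = 0.337.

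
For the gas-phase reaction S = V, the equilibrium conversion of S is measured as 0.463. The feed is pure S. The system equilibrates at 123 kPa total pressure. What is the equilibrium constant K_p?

Let X = conversion of S (basis 1 mol S); extent of reaction ξ = X.
Moles: n_S = 1 − X; n_V = X.
n_T stays at 1 (no change in mole number).
At X = 0.463: n_S = 0.537, n_V = 0.463, n_T = 1.
p_i = (n_i/n_T)·P. K_p = p_V / (p_S) = 0.862.

K_p = 0.862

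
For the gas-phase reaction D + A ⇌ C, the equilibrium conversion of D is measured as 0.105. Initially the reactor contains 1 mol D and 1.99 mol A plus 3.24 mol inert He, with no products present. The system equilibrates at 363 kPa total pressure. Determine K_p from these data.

K_p = 0.00105 kPa^-1

Basis: 1 mol D initially; let X = conversion of D. Extent ξ = X.
Mole table: n_D = 1 − X; n_A = 1.99 − X; n_C = X; n_I = 3.24 (inert).
Total moles n_T = 6.23 − X.
At X = 0.105: n_D = 0.895, n_A = 1.89, n_C = 0.105, n_T = 6.12.
p_i = (n_i/n_T)·P. K_p = p_C / (p_D p_A) = 0.00105 kPa^-1.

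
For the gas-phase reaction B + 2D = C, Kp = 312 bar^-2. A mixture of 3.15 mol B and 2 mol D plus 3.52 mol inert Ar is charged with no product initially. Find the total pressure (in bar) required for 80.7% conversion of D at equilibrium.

Take 2 mol D as basis and let X be its fractional conversion, so ξ = X.
Species balance: n_B = 3.15 − X; n_D = 2 − 2X; n_C = X; n_I = 3.52 (inert).
Total moles n_T = 8.67 − 2X.
Kp = p_C / (p_B p_D^2) with p_i = (n_i/n_T)·P.
At X = 0.807: the mole-fraction product g(X) = Π y_i^ν_i = 115.1. Since Kp = g(X)·P^{-2}, P = (g/Kp)^(1/2) = (115.1/312)^(1/2) = 0.607 bar.

P = 0.607 bar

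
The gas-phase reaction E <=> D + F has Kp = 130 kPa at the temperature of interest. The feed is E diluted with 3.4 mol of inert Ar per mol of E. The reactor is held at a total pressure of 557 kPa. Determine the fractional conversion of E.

X = 0.646

Take 1 mol E as basis and let X be its fractional conversion, so ξ = X.
Moles: n_E = 1 − X; n_D = X; n_F = X; n_I = 3.4 (inert).
n_T = Σnᵢ = 4.4 + X.
With p_i = (n_i/n_T)P, Kp = p_D p_F / (p_E).
Setting this equal to 130 kPa and taking the physical root (0 < X < 1) gives X = 0.646.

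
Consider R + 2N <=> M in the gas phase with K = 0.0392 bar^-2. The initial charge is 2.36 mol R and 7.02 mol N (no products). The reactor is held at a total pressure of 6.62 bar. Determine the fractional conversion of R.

X = 0.440

Let X = conversion of R (basis 2.36 mol R); extent of reaction ξ = 2.36X.
Mole table: n_R = 2.36 − 2.36X; n_N = 7.02 − 4.72X; n_M = 2.36X.
n_T = Σnᵢ = 9.38 − 4.72X.
Mole fractions y_i = n_i/n_T; K = p_M / (p_R p_N^2) with p_i = y_i·P.
Equating to 0.0392 bar^-2 and solving on 0 < X < 1: X = 0.440.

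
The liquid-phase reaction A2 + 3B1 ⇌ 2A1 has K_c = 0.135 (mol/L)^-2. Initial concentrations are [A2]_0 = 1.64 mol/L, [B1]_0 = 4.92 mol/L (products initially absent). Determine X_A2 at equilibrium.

X = 0.459

Let X = conversion of A2; extent ξ = 1.64·X mol/L.
Concentrations: [A2] = 1.64 − 1.64X; [B1] = 4.92 − 4.92X; [A1] = 3.28X.
K_c = [A1]^2 / ([A2] [B1]^3).
Setting equal to 0.135 and solving for X on (0,1) gives X = 0.459.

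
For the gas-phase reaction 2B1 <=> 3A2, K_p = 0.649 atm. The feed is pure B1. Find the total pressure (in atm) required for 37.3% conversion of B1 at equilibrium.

P = 1.73 atm

Let X = conversion of B1 (basis 1 mol B1); extent of reaction ξ = 0.5X.
At extent ξ: n_B1 = 1 − X; n_A2 = 1.5X.
Total moles n_T = 1 + 0.5X.
K_p = p_A2^3 / (p_B1^2) with p_i = (n_i/n_T)·P.
At X = 0.373: the mole-fraction product g(X) = Π y_i^ν_i = 0.3755. Since K_p = g(X)·P^{1}, P = (K_p/g)^(1/1) = (0.649/0.3755)^(1/1) = 1.73 atm.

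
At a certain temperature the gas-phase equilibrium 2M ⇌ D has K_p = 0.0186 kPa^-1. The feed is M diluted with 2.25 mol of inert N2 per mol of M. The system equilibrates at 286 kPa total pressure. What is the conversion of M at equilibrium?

Basis: 1 mol M initially; let X = conversion of M. Extent ξ = 0.5X.
Moles: n_M = 1 − X; n_D = 0.5X; n_I = 2.25 (inert).
Summing: n_T = 3.25 − 0.5X.
Mole fractions y_i = n_i/n_T; K_p = p_D / (p_M^2) with p_i = y_i·P.
Substituting and setting equal to 0.0186 kPa^-1 gives a polynomial in X; the root in (0,1) is X = 0.594.

X = 0.594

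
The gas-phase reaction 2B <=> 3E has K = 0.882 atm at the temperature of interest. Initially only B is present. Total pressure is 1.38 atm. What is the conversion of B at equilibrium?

Take 1 mol B as basis and let X be its fractional conversion, so ξ = 0.5X.
Species balance: n_B = 1 − X; n_E = 1.5X.
Summing: n_T = 1 + 0.5X.
y_i = n_i/n_T, p_i = y_i·P. K = p_E^3 / (p_B^2).
Substituting and setting equal to 0.882 atm gives a polynomial in X; the root in (0,1) is X = 0.424.

X = 0.424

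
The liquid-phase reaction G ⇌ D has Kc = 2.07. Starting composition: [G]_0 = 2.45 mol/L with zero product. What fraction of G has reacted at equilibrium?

X = 0.674

Let X = conversion of G; extent ξ = 2.45·X mol/L.
Concentrations: [G] = 2.45 − 2.45X; [D] = 2.45X.
Kc = [D] / ([G]).
Setting equal to 2.07 and solving for X on (0,1) gives X = 0.674.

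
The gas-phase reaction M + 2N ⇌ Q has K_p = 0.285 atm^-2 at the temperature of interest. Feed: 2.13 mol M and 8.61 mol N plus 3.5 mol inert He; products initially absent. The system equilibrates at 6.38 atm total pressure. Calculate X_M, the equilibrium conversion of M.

Basis: 2.13 mol M initially; let X = conversion of M. Extent ξ = 2.13X.
Species balance: n_M = 2.13 − 2.13X; n_N = 8.61 − 4.26X; n_Q = 2.13X; n_I = 3.5 (inert).
n_T = Σnᵢ = 14.2 − 4.26X.
With p_i = (n_i/n_T)P, K_p = p_Q / (p_M p_N^2).
Setting this equal to 0.285 atm^-2 and taking the physical root (0 < X < 1) gives X = 0.738.

X = 0.738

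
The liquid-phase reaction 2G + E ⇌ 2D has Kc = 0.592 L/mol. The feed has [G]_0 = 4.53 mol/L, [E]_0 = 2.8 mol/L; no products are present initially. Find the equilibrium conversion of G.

Let X = conversion of G; extent ξ = 4.53X/2 mol/L.
Concentrations: [G] = 4.53 − 4.53X; [E] = 2.8 − 2.27X; [D] = 4.53X.
Kc = [D]^2 / ([G]^2 [E]).
Setting equal to 0.592 and solving for X on (0,1) gives X = 0.499.

X = 0.499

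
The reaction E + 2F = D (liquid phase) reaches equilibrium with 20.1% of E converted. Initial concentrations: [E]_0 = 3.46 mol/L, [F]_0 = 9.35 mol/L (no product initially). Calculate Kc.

Kc = 0.00397 (mol/L)^-2

Let X = conversion of E.
Concentrations: [E] = 3.46 − 3.46X; [F] = 9.35 − 6.92X; [D] = 3.46X.
At X = 0.201: [E] = 2.76, [F] = 7.96, [D] = 0.695.
Kc = [D] / ([E] [F]^2) = 0.00397 (mol/L)^-2.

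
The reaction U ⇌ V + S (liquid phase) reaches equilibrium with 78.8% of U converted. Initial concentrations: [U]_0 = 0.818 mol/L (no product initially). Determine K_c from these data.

K_c = 2.4 mol/L

Let X = conversion of U.
Concentrations: [U] = 0.818 − 0.818X; [V] = 0.818X; [S] = 0.818X.
At X = 0.788: [U] = 0.173, [V] = 0.645, [S] = 0.645.
K_c = [V] [S] / ([U]) = 2.4 mol/L.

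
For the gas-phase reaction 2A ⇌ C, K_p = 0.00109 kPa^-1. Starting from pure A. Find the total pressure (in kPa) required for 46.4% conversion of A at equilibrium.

P = 569 kPa

Let X = conversion of A (basis 1 mol A); extent of reaction ξ = 0.5X.
Species balance: n_A = 1 − X; n_C = 0.5X.
n_T = Σnᵢ = 1 − 0.5X.
K_p = p_C / (p_A^2) with p_i = (n_i/n_T)·P.
At X = 0.464: the mole-fraction product g(X) = Π y_i^ν_i = 0.6202. Since K_p = g(X)·P^{-1}, P = (g/K_p)^(1/1) = (0.6202/0.00109)^(1/1) = 569 kPa.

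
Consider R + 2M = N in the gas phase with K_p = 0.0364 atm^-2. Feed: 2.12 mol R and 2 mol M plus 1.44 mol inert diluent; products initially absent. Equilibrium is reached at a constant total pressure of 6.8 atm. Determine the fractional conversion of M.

Take 2 mol M as basis and let X be its fractional conversion, so ξ = X.
Species balance: n_R = 2.12 − X; n_M = 2 − 2X; n_N = X; n_I = 1.44 (inert).
Total moles n_T = 5.56 − 2X.
y_i = n_i/n_T, p_i = y_i·P. K_p = p_N / (p_R p_M^2).
Setting this equal to 0.0364 atm^-2 and taking the physical root (0 < X < 1) gives X = 0.266.

X = 0.266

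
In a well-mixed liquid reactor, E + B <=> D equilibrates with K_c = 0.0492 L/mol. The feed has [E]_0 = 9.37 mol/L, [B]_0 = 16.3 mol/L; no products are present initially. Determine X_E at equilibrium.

Let X = conversion of E; extent ξ = 9.37·X mol/L.
Concentrations: [E] = 9.37 − 9.37X; [B] = 16.3 − 9.37X; [D] = 9.37X.
K_c = [D] / ([E] [B]).
This equals 0.0492 at X = 0.385 (the root in 0 < X < 1).

X = 0.385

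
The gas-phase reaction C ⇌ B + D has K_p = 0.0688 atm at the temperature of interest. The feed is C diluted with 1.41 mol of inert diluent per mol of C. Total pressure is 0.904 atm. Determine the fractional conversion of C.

Take 1 mol C as basis and let X be its fractional conversion, so ξ = X.
At extent ξ: n_C = 1 − X; n_B = X; n_D = X; n_I = 1.41 (inert).
n_T = Σnᵢ = 2.41 + X.
y_i = n_i/n_T, p_i = y_i·P. K_p = p_B p_D / (p_C).
This yields a degree-2 equation in X; solving on (0,1), X = 0.366.

X = 0.366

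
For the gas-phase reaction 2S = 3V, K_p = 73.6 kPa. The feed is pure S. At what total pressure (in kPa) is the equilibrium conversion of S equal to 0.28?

P = 587 kPa

Let X = conversion of S (basis 1 mol S); extent of reaction ξ = 0.5X.
At extent ξ: n_S = 1 − X; n_V = 1.5X.
Total moles n_T = 1 + 0.5X.
K_p = p_V^3 / (p_S^2) with p_i = (n_i/n_T)·P.
At X = 0.28: the mole-fraction product g(X) = Π y_i^ν_i = 0.1254. Since K_p = g(X)·P^{1}, P = (K_p/g)^(1/1) = (73.6/0.1254)^(1/1) = 587 kPa.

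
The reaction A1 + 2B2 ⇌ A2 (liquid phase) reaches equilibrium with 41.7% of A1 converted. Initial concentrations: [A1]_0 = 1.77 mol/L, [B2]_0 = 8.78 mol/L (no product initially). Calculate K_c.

Let X = conversion of A1.
Concentrations: [A1] = 1.77 − 1.77X; [B2] = 8.78 − 3.54X; [A2] = 1.77X.
At X = 0.417: [A1] = 1.03, [B2] = 7.3, [A2] = 0.738.
K_c = [A2] / ([A1] [B2]^2) = 0.0134 (mol/L)^-2.

K_c = 0.0134 (mol/L)^-2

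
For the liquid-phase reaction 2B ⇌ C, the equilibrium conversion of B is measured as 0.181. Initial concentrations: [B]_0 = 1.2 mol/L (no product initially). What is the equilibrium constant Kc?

Let X = conversion of B.
Concentrations: [B] = 1.2 − 1.2X; [C] = 0.6X.
At X = 0.181: [B] = 0.983, [C] = 0.109.
Kc = [C] / ([B]^2) = 0.112 L/mol.

Kc = 0.112 L/mol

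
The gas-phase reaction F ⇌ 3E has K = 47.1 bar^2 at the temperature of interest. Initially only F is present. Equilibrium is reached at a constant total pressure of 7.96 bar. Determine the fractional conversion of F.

Take 1 mol F as basis and let X be its fractional conversion, so ξ = X.
Mole table: n_F = 1 − X; n_E = 3X.
Total moles n_T = 1 + 2X.
With p_i = (n_i/n_T)P, K = p_E^3 / (p_F).
Setting this equal to 47.1 bar^2 and taking the physical root (0 < X < 1) gives X = 0.375.

X = 0.375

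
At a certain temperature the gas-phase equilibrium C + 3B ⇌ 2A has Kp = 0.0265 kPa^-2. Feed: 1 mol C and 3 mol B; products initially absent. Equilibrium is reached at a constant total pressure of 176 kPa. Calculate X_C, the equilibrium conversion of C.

X = 0.838

Let X = conversion of C (basis 1 mol C); extent of reaction ξ = X.
Moles: n_C = 1 − X; n_B = 3 − 3X; n_A = 2X.
Summing: n_T = 4 − 2X.
With p_i = (n_i/n_T)P, Kp = p_A^2 / (p_C p_B^3).
Equating to 0.0265 kPa^-2 and solving on 0 < X < 1: X = 0.838.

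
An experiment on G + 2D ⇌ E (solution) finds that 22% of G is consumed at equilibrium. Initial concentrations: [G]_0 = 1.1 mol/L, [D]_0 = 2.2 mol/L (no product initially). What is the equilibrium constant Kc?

Let X = conversion of G.
Concentrations: [G] = 1.1 − 1.1X; [D] = 2.2 − 2.2X; [E] = 1.1X.
At X = 0.22: [G] = 0.858, [D] = 1.72, [E] = 0.242.
Kc = [E] / ([G] [D]^2) = 0.0958 (mol/L)^-2.

Kc = 0.0958 (mol/L)^-2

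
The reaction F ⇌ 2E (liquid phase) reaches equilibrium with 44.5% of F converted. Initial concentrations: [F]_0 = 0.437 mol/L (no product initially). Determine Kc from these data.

Kc = 0.624 mol/L

Let X = conversion of F.
Concentrations: [F] = 0.437 − 0.437X; [E] = 0.874X.
At X = 0.445: [F] = 0.243, [E] = 0.389.
Kc = [E]^2 / ([F]) = 0.624 mol/L.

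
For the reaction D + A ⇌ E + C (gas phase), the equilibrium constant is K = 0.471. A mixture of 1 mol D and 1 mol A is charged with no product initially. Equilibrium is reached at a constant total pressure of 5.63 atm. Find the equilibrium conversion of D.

X = 0.407

Take 1 mol D as basis and let X be its fractional conversion, so ξ = X.
Species balance: n_D = 1 − X; n_A = 1 − X; n_E = X; n_C = X.
Since Δν = 0, n_T = 2 throughout.
Mole fractions y_i = n_i/n_T; K = p_E p_C / (p_D p_A) with p_i = y_i·P.
Substituting and setting equal to 0.471 gives a polynomial in X; the root in (0,1) is X = 0.407.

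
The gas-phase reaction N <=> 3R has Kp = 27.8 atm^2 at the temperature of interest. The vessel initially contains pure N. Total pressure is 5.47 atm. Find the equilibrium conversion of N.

Basis: 1 mol N initially; let X = conversion of N. Extent ξ = X.
Mole table: n_N = 1 − X; n_R = 3X.
n_T = Σnᵢ = 1 + 2X.
With p_i = (n_i/n_T)P, Kp = p_R^3 / (p_N).
Setting this equal to 27.8 atm^2 and taking the physical root (0 < X < 1) gives X = 0.406.

X = 0.406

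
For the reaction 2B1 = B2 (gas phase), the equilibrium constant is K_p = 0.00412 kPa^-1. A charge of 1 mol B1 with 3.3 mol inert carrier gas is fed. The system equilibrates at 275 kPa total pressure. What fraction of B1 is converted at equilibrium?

Basis: 1 mol B1 initially; let X = conversion of B1. Extent ξ = 0.5X.
Moles: n_B1 = 1 − X; n_B2 = 0.5X; n_I = 3.3 (inert).
n_T = Σnᵢ = 4.3 − 0.5X.
y_i = n_i/n_T, p_i = y_i·P. K_p = p_B2 / (p_B1^2).
Setting this equal to 0.00412 kPa^-1 and taking the physical root (0 < X < 1) gives X = 0.281.

X = 0.281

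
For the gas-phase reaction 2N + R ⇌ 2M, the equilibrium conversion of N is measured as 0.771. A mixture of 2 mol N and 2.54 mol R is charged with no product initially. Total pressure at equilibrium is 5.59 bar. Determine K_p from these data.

Basis: 2 mol N initially; let X = conversion of N. Extent ξ = X.
Moles: n_N = 2 − 2X; n_R = 2.54 − X; n_M = 2X.
Total moles n_T = 4.54 − X.
At X = 0.771: n_N = 0.458, n_R = 1.77, n_M = 1.54, n_T = 3.77.
p_i = (n_i/n_T)·P. K_p = p_M^2 / (p_N^2 p_R) = 4.32 bar^-1.

K_p = 4.32 bar^-1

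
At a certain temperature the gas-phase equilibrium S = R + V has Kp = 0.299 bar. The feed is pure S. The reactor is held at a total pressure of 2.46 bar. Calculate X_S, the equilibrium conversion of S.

X = 0.329

Basis: 1 mol S initially; let X = conversion of S. Extent ξ = X.
Moles: n_S = 1 − X; n_R = X; n_V = X.
n_T = Σnᵢ = 1 + X.
With p_i = (n_i/n_T)P, Kp = p_R p_V / (p_S).
Equating to 0.299 bar and solving on 0 < X < 1: X = 0.329.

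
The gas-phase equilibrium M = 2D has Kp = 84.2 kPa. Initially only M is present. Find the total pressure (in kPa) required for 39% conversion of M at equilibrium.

Basis: 1 mol M initially; let X = conversion of M. Extent ξ = X.
At extent ξ: n_M = 1 − X; n_D = 2X.
Total moles n_T = 1 + X.
Kp = p_D^2 / (p_M) with p_i = (n_i/n_T)·P.
At X = 0.39: the mole-fraction product g(X) = Π y_i^ν_i = 0.7175. Since Kp = g(X)·P^{1}, P = (Kp/g)^(1/1) = (84.2/0.7175)^(1/1) = 117 kPa.

P = 117 kPa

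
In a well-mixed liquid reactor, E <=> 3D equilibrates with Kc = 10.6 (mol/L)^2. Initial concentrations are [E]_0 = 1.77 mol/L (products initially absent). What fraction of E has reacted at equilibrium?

X = 0.418

Let X = conversion of E; extent ξ = 1.77·X mol/L.
Concentrations: [E] = 1.77 − 1.77X; [D] = 5.31X.
Kc = [D]^3 / ([E]).
Solving Kc = 10.6 for X ∈ (0,1): X = 0.418.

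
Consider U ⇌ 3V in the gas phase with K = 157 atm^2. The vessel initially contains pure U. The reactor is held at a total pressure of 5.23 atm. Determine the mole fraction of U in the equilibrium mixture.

y_U = 0.119

Take 1 mol U as basis and let X be its fractional conversion, so ξ = X.
Moles: n_U = 1 − X; n_V = 3X.
n_T = Σnᵢ = 1 + 2X.
y_i = n_i/n_T, p_i = y_i·P. K = p_V^3 / (p_U).
Equating to 157 atm^2 and solving on 0 < X < 1: X = 0.711.
Then n_U = 0.289, n_T = 2.42, so y_U = 0.119.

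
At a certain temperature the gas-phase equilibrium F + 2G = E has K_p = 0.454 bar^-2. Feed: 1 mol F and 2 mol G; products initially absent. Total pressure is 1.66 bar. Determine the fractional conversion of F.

X = 0.299

Basis: 1 mol F initially; let X = conversion of F. Extent ξ = X.
Moles: n_F = 1 − X; n_G = 2 − 2X; n_E = X.
Summing: n_T = 3 − 2X.
Mole fractions y_i = n_i/n_T; K_p = p_E / (p_F p_G^2) with p_i = y_i·P.
This yields a degree-3 equation in X; solving on (0,1), X = 0.299.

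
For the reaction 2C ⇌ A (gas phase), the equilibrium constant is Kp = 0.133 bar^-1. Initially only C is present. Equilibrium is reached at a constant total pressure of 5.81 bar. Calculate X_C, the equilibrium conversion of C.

Take 1 mol C as basis and let X be its fractional conversion, so ξ = 0.5X.
Mole table: n_C = 1 − X; n_A = 0.5X.
Summing: n_T = 1 − 0.5X.
With p_i = (n_i/n_T)P, Kp = p_A / (p_C^2).
Setting this equal to 0.133 bar^-1 and taking the physical root (0 < X < 1) gives X = 0.506.

X = 0.506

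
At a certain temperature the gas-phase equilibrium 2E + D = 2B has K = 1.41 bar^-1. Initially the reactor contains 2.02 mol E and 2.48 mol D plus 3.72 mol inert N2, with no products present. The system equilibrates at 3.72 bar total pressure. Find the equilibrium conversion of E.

X = 0.535

Let X = conversion of E (basis 2.02 mol E); extent of reaction ξ = 1.01X.
At extent ξ: n_E = 2.02 − 2.02X; n_D = 2.48 − 1.01X; n_B = 2.02X; n_I = 3.72 (inert).
n_T = Σnᵢ = 8.22 − 1.01X.
With p_i = (n_i/n_T)P, K = p_B^2 / (p_E^2 p_D).
Substituting and setting equal to 1.41 bar^-1 gives a polynomial in X; the root in (0,1) is X = 0.535.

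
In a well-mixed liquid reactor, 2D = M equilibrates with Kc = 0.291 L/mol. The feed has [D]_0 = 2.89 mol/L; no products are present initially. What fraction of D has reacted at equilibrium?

Let X = conversion of D; extent ξ = 2.89X/2 mol/L.
Concentrations: [D] = 2.89 − 2.89X; [M] = 1.45X.
Kc = [M] / ([D]^2).
Equating to 0.291 L/mol: the physical root is X = 0.471.

X = 0.471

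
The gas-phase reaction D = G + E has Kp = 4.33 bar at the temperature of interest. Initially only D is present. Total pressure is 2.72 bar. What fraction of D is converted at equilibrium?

Basis: 1 mol D initially; let X = conversion of D. Extent ξ = X.
Species balance: n_D = 1 − X; n_G = X; n_E = X.
n_T = Σnᵢ = 1 + X.
y_i = n_i/n_T, p_i = y_i·P. Kp = p_G p_E / (p_D).
Equating to 4.33 bar and solving on 0 < X < 1: X = 0.784.

X = 0.784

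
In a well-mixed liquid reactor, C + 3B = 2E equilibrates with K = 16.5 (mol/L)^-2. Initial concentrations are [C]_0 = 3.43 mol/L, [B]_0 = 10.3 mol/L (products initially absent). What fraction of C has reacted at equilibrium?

X = 0.848

Let X = conversion of C; extent ξ = 3.43·X mol/L.
Concentrations: [C] = 3.43 − 3.43X; [B] = 10.3 − 10.3X; [E] = 6.86X.
K = [E]^2 / ([C] [B]^3).
Setting equal to 16.5 and solving for X on (0,1) gives X = 0.848.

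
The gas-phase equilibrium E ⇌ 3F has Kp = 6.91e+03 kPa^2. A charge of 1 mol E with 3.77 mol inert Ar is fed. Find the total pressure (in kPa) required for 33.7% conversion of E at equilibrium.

Let X = conversion of E (basis 1 mol E); extent of reaction ξ = X.
Mole table: n_E = 1 − X; n_F = 3X; n_I = 3.77 (inert).
Total moles n_T = 4.77 + 2X.
Kp = p_F^3 / (p_E) with p_i = (n_i/n_T)·P.
At X = 0.337: the mole-fraction product g(X) = Π y_i^ν_i = 0.05259. Since Kp = g(X)·P^{2}, P = (Kp/g)^(1/2) = (6.91e+03/0.05259)^(1/2) = 362 kPa.

P = 362 kPa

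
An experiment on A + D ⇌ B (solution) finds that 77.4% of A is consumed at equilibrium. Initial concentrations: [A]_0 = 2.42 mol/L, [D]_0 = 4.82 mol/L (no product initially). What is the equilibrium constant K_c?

Let X = conversion of A.
Concentrations: [A] = 2.42 − 2.42X; [D] = 4.82 − 2.42X; [B] = 2.42X.
At X = 0.774: [A] = 0.547, [D] = 2.95, [B] = 1.87.
K_c = [B] / ([A] [D]) = 1.16 L/mol.

K_c = 1.16 L/mol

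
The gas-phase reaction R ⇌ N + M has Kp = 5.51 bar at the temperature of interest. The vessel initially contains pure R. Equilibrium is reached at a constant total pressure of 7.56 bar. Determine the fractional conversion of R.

Take 1 mol R as basis and let X be its fractional conversion, so ξ = X.
Species balance: n_R = 1 − X; n_N = X; n_M = X.
Total moles n_T = 1 + X.
y_i = n_i/n_T, p_i = y_i·P. Kp = p_N p_M / (p_R).
Equating to 5.51 bar and solving on 0 < X < 1: X = 0.649.

X = 0.649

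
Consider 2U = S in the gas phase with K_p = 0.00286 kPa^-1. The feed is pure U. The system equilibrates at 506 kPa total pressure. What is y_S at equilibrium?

Let X = conversion of U (basis 1 mol U); extent of reaction ξ = 0.5X.
At extent ξ: n_U = 1 − X; n_S = 0.5X.
n_T = Σnᵢ = 1 − 0.5X.
Mole fractions y_i = n_i/n_T; K_p = p_S / (p_U^2) with p_i = y_i·P.
Setting this equal to 0.00286 kPa^-1 and taking the physical root (0 < X < 1) gives X = 0.616.
Then n_S = 0.308, n_T = 0.692, so y_S = 0.445.

y_S = 0.445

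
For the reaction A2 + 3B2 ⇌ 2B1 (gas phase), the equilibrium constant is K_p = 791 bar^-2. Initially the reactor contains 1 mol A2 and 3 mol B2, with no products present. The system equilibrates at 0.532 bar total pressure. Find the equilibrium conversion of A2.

X = 0.779

Take 1 mol A2 as basis and let X be its fractional conversion, so ξ = X.
Species balance: n_A2 = 1 − X; n_B2 = 3 − 3X; n_B1 = 2X.
Total moles n_T = 4 − 2X.
y_i = n_i/n_T, p_i = y_i·P. K_p = p_B1^2 / (p_A2 p_B2^3).
Substituting and setting equal to 791 bar^-2 gives a polynomial in X; the root in (0,1) is X = 0.779.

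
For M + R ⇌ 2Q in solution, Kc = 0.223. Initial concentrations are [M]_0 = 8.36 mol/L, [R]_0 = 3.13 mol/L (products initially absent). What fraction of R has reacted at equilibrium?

Let X = conversion of R; extent ξ = 3.13·X mol/L.
Concentrations: [M] = 8.36 − 3.13X; [R] = 3.13 − 3.13X; [Q] = 6.26X.
Kc = [Q]^2 / ([M] [R]).
Setting equal to 0.223 and solving for X on (0,1) gives X = 0.303.

X = 0.303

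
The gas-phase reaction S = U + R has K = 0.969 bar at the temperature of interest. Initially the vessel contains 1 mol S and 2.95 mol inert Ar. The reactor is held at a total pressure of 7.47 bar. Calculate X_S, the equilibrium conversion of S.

Basis: 1 mol S initially; let X = conversion of S. Extent ξ = X.
Mole table: n_S = 1 − X; n_U = X; n_R = X; n_I = 2.95 (inert).
Total moles n_T = 3.95 + X.
With p_i = (n_i/n_T)P, K = p_U p_R / (p_S).
This yields a degree-2 equation in X; solving on (0,1), X = 0.525.

X = 0.525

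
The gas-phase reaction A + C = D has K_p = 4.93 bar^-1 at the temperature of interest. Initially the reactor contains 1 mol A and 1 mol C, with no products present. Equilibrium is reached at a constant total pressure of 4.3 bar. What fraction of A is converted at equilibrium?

Take 1 mol A as basis and let X be its fractional conversion, so ξ = X.
At extent ξ: n_A = 1 − X; n_C = 1 − X; n_D = X.
n_T = Σnᵢ = 2 − X.
y_i = n_i/n_T, p_i = y_i·P. K_p = p_D / (p_A p_C).
Setting this equal to 4.93 bar^-1 and taking the physical root (0 < X < 1) gives X = 0.788.

X = 0.788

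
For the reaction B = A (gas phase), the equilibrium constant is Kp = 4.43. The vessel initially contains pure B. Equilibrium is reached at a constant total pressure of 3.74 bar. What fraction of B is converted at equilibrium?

X = 0.816

Let X = conversion of B (basis 1 mol B); extent of reaction ξ = X.
Species balance: n_B = 1 − X; n_A = X.
n_T stays at 1 (no change in mole number).
Mole fractions y_i = n_i/n_T; Kp = p_A / (p_B) with p_i = y_i·P.
Substituting and setting equal to 4.43 gives a polynomial in X; the root in (0,1) is X = 0.816.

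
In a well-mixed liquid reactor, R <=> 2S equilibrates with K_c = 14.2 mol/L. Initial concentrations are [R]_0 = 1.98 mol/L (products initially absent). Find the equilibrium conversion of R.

X = 0.715

Let X = conversion of R; extent ξ = 1.98·X mol/L.
Concentrations: [R] = 1.98 − 1.98X; [S] = 3.96X.
K_c = [S]^2 / ([R]).
This equals 14.2 at X = 0.715 (the root in 0 < X < 1).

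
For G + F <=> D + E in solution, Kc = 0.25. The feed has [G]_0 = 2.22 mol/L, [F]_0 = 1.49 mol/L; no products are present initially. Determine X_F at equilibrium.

Let X = conversion of F; extent ξ = 1.49·X mol/L.
Concentrations: [G] = 2.22 − 1.49X; [F] = 1.49 − 1.49X; [D] = 1.49X; [E] = 1.49X.
Kc = [D] [E] / ([G] [F]).
Setting equal to 0.25 and solving for X on (0,1) gives X = 0.403.

X = 0.403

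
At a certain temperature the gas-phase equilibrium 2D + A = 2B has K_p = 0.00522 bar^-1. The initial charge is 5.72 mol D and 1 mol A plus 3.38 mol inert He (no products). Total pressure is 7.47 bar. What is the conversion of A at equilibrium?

Let X = conversion of A (basis 1 mol A); extent of reaction ξ = X.
Species balance: n_D = 5.72 − 2X; n_A = 1 − X; n_B = 2X; n_I = 3.38 (inert).
Total moles n_T = 10.1 − X.
y_i = n_i/n_T, p_i = y_i·P. K_p = p_B^2 / (p_D^2 p_A).
Equating to 0.00522 bar^-1 and solving on 0 < X < 1: X = 0.156.

X = 0.156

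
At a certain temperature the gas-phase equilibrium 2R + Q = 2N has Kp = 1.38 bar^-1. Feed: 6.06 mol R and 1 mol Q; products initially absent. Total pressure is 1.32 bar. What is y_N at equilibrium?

y_N = 0.218

Let X = conversion of Q (basis 1 mol Q); extent of reaction ξ = X.
Moles: n_R = 6.06 − 2X; n_Q = 1 − X; n_N = 2X.
Summing: n_T = 7.06 − X.
y_i = n_i/n_T, p_i = y_i·P. Kp = p_N^2 / (p_R^2 p_Q).
Equating to 1.38 bar^-1 and solving on 0 < X < 1: X = 0.693.
Then n_N = 1.39, n_T = 6.37, so y_N = 0.218.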